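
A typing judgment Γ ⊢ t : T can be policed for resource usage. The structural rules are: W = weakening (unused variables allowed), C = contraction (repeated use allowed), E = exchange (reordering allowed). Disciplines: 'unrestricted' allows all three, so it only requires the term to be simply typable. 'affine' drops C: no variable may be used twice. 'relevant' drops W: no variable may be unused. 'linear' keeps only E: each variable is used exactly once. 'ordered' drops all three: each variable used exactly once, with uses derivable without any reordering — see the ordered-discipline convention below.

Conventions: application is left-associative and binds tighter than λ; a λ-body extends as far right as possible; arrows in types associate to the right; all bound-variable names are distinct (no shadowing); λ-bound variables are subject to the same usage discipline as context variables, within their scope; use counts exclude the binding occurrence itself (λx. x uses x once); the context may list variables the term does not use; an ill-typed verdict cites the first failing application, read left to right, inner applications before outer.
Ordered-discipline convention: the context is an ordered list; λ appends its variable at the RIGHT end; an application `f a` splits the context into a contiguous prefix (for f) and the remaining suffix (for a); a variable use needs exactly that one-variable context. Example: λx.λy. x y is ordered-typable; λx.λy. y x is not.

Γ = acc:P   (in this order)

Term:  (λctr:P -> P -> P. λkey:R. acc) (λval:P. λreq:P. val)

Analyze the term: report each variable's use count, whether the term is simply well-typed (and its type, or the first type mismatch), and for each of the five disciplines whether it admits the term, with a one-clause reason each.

counts: acc: 1, ctr (bound): 0, key (bound): 0, val (bound): 1, req (bound): 0
uses in reading order: acc, val
typing: well-typed at R -> P
ordered ✗ (unused: ctr, key, req — weakening required)
linear ✗ (unused: ctr, key, req — weakening required)
affine ✓ (at most one use each (acc, ctr, key, val, req))
relevant ✗ (unused: ctr, key, req — weakening required)
unrestricted ✓ (typability at R -> P is all that's needed)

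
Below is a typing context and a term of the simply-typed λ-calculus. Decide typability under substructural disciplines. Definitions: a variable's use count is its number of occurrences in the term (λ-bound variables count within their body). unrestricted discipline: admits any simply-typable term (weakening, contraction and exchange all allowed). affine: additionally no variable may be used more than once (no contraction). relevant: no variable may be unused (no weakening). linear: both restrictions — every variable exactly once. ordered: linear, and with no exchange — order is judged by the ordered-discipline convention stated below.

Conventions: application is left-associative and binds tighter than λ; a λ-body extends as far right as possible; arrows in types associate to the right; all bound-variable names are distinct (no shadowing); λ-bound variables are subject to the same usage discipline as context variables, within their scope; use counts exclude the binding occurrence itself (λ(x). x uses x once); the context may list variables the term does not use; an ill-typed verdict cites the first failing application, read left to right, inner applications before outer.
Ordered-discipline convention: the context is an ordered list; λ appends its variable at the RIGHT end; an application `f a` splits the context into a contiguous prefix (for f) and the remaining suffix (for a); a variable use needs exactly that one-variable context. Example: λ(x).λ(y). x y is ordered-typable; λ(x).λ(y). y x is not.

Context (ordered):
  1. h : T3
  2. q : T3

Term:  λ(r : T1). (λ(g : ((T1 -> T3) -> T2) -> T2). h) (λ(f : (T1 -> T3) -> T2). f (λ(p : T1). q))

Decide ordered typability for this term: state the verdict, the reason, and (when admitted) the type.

no — needs weakening: r, g, p unused
counts: h: 1×; q: 1×; r [bound]: 0×; g [bound]: 0×; f [bound]: 1×; p [bound]: 0×
use order (left to right): h, f, q
typing: ✓ — T1 -> T3
all disciplines: ordered ✗, linear ✗, affine ✓, relevant ✗, unrestricted ✓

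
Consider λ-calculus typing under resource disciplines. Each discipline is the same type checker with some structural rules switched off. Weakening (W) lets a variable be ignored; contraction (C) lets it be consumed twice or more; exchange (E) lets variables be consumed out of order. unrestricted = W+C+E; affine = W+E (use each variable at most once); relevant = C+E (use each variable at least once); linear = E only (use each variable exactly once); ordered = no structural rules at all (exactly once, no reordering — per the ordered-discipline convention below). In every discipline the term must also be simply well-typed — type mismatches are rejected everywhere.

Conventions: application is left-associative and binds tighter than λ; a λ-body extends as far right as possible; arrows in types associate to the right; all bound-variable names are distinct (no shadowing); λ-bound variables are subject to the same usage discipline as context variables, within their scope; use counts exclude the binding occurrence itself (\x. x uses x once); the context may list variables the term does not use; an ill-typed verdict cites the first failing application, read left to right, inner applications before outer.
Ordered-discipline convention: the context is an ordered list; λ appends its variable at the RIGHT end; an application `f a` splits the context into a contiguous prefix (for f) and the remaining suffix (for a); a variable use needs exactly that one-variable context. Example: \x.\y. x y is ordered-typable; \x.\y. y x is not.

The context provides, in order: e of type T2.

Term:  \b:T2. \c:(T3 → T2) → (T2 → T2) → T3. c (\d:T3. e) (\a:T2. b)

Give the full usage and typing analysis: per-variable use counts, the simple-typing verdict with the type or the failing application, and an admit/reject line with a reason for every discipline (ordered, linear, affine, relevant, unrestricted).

use counts: e: 1×, b (bound): 1×, c (bound): 1×, d (bound): 0×, a (bound): 0×
uses in reading order: c, e, b
typing: the term checks, with type T2 → ((T3 → T2) → (T2 → T2) → T3) → T3
ordered ✗ (needs weakening: d, a unused)
linear ✗ (needs weakening: d, a unused)
affine ✓ (at most one use each (e, b, c, d, a))
relevant ✗ (needs weakening: d, a unused)
unrestricted ✓ (typability at T2 → ((T3 → T2) → (T2 → T2) → T3) → T3 is all that's needed)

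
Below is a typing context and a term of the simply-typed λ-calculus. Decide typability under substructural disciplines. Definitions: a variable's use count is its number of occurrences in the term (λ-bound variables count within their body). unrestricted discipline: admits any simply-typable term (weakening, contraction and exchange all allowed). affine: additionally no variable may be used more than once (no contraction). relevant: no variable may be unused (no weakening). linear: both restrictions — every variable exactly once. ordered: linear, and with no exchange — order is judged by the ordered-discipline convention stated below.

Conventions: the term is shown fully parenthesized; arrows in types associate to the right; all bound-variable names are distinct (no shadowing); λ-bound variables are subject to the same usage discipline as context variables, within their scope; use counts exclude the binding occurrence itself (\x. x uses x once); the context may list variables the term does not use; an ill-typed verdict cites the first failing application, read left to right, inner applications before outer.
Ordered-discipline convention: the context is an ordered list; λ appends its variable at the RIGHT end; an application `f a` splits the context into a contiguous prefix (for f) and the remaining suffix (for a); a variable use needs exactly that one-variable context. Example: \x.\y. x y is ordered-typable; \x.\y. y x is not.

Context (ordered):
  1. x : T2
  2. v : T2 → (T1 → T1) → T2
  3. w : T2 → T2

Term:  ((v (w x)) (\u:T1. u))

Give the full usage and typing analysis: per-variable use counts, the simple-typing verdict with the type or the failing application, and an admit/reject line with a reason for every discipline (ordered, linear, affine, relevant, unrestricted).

usage: x ×1, v ×1, w ×1, u (λ-bound) ×1
use order (left to right): v, w, x, u
typing: well-typed — term : T2
ordered: ✗, needs exchange: uses follow v, w, x, u
linear: ✓, single use per variable (x, v, w, u)
affine: ✓, none of x, v, w, u used more than once
relevant: ✓, x, v, w, u: all used, weakening unneeded
unrestricted: ✓, well-typed at T2; no restrictions here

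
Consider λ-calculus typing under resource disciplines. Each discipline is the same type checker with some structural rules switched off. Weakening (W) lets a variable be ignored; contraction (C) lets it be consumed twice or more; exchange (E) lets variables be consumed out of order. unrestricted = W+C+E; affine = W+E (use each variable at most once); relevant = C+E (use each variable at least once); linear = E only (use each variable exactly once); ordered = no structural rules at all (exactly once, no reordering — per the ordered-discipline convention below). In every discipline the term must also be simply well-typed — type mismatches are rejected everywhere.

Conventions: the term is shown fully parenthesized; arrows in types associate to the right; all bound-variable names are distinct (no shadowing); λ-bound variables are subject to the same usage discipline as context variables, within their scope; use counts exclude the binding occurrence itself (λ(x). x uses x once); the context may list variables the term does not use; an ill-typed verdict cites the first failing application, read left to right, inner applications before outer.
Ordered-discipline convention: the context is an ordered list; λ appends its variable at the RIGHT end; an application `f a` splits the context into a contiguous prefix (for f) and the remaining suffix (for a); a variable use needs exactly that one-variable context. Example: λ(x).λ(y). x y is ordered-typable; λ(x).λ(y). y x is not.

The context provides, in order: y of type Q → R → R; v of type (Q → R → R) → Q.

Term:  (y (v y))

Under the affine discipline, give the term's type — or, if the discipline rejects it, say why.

not well-typed under affine — needs contraction — y ×2
counts: y: 2; v: 1
uses in reading order: y, v, y
typing: well-typed — term : R → R
summary: ordered ✗; linear ✗; affine ✗; relevant ✓; unrestricted ✓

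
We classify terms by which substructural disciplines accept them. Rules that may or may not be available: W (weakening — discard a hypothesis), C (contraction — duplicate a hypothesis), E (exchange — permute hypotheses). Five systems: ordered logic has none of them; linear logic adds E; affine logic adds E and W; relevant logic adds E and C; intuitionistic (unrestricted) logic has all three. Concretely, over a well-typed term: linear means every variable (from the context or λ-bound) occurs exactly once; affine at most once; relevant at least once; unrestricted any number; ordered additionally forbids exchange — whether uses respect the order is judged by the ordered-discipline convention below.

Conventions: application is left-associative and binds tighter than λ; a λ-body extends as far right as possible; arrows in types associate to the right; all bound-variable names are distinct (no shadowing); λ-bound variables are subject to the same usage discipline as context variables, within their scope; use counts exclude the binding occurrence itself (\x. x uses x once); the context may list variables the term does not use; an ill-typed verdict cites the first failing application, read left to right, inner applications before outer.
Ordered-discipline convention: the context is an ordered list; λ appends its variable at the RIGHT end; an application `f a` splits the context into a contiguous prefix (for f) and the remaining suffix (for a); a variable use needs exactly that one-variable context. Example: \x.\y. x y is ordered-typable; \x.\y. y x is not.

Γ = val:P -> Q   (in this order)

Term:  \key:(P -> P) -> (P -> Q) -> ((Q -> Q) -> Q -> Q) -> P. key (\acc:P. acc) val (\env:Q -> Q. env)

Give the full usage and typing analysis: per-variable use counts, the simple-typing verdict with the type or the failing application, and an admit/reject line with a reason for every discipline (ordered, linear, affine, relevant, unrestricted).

use counts: val ×1; key (bound) ×1; acc (bound) ×1; env (bound) ×1
left-to-right use order: key, acc, val, env
typing: ✓ — ((P -> P) -> (P -> Q) -> ((Q -> Q) -> Q -> Q) -> P) -> P
ordered: ✗, no ordered split (uses run key, acc, val, env)
linear: ✓, single use per variable (val, key, acc, env)
affine: ✓, val, key, acc, env: no repeats, contraction unneeded
relevant: ✓, at least one use each (val, key, acc, env)
unrestricted: ✓, type-checks (((P -> P) -> (P -> Q) -> ((Q -> Q) -> Q -> Q) -> P) -> P) and nothing is barred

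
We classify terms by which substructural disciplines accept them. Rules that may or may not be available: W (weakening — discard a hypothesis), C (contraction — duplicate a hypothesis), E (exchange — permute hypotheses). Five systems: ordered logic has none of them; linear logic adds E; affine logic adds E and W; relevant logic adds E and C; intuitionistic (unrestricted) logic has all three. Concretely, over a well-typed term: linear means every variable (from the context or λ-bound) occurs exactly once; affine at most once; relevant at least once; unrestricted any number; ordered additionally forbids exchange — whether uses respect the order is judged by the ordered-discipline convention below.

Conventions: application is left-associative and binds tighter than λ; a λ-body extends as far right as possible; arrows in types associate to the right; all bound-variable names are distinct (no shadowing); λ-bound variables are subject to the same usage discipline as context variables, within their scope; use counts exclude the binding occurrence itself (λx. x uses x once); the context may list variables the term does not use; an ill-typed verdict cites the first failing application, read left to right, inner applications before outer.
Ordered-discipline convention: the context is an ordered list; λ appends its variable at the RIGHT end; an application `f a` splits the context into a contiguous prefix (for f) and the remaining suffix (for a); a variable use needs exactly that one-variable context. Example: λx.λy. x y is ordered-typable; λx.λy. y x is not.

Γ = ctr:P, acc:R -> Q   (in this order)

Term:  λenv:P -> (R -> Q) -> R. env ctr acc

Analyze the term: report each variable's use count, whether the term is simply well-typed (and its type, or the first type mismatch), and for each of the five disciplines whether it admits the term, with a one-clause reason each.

usage: ctr ×1, acc ×1, env [bound] ×1
order of uses: env, ctr, acc
typing: ✓ — (P -> (R -> Q) -> R) -> R
ordered: ✗, no contiguous prefix/suffix split fits env, ctr, acc
linear: ✓, ctr, acc, env: one use apiece
affine: ✓, no duplicate uses among ctr, acc, env
relevant: ✓, every one of ctr, acc, env appears
unrestricted: ✓, well-typed at (P -> (R -> Q) -> R) -> R; no restrictions here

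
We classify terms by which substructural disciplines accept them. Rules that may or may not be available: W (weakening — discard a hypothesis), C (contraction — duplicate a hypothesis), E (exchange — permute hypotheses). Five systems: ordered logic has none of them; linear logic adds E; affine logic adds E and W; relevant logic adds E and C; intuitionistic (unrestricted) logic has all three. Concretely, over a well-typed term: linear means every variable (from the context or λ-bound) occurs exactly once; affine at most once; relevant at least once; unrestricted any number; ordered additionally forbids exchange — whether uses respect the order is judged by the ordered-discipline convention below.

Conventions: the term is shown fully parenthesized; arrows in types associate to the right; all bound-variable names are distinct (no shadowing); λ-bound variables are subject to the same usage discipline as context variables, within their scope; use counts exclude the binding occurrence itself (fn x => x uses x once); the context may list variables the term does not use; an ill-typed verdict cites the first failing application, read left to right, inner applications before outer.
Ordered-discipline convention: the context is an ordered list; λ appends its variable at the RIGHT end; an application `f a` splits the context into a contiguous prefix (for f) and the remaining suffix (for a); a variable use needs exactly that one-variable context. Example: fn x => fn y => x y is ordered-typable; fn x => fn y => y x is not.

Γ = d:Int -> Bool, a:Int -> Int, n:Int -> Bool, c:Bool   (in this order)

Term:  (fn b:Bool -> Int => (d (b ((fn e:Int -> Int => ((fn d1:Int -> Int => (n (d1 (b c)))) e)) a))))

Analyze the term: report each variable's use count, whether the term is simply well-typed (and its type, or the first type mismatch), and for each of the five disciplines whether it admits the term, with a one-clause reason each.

variable uses: d: 1×, a: 1×, n: 1×, c: 1×, b (λ-bound): 2×, e (λ-bound): 1×, d1 (λ-bound): 1×
uses in reading order: d, b, n, d1, b, c, e, a
typing: ✓ — (Bool -> Int) -> Bool
ordered: ✗, b ×2 used more than once (contraction)
linear: ✗, b ×2 used more than once (contraction)
affine: ✗, b ×2 used more than once (contraction)
relevant: ✓, at least one use each (d, a, n, c, b, e, d1)
unrestricted: ✓, type-checks ((Bool -> Int) -> Bool) and nothing is barred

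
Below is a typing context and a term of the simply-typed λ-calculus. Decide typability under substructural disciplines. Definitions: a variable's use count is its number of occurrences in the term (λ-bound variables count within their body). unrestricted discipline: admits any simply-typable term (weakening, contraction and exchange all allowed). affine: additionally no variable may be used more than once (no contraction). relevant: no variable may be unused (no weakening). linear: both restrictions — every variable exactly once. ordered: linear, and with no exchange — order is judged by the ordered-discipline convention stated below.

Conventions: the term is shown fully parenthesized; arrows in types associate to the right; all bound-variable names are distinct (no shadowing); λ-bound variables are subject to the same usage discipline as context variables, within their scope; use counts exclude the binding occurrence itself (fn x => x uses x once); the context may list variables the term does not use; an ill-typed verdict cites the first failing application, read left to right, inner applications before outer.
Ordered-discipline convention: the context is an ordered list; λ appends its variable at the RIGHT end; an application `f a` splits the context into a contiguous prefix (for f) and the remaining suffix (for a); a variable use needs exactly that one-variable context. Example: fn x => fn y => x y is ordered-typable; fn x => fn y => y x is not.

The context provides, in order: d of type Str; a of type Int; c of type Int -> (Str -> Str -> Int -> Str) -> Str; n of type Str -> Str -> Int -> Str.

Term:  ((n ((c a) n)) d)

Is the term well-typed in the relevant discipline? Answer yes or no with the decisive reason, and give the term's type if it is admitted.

yes — at least one use each (d, a, c, n); term : Int -> Str
counts: d: 1, a: 1, c: 1, n: 2
use order (left to right): n, c, a, n, d
typing: well-typed at Int -> Str
all disciplines: ordered ✗, linear ✗, affine ✗, relevant ✓, unrestricted ✓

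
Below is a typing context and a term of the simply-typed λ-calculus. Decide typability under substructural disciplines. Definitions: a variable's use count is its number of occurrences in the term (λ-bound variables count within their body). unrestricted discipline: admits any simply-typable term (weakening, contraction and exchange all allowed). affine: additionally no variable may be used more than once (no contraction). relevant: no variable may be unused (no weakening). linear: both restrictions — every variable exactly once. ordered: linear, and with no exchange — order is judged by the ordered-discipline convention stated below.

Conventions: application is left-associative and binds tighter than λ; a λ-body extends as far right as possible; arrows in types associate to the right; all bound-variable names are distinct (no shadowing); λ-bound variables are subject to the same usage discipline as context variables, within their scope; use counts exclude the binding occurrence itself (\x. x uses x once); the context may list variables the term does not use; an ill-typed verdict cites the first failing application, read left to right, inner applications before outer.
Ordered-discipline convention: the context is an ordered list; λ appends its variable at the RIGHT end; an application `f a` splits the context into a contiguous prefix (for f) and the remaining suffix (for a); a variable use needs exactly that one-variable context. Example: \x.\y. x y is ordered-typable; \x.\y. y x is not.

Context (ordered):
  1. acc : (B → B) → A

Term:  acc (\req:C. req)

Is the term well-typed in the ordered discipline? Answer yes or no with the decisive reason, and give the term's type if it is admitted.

no — fails simple typing
usage: acc: 1×; req (bound): 1×
order of uses: acc, req
typing: ill-typed: an application expects B → B but receives C → C
per-discipline verdicts: ordered ✗ | linear ✗ | affine ✗ | relevant ✗ | unrestricted ✗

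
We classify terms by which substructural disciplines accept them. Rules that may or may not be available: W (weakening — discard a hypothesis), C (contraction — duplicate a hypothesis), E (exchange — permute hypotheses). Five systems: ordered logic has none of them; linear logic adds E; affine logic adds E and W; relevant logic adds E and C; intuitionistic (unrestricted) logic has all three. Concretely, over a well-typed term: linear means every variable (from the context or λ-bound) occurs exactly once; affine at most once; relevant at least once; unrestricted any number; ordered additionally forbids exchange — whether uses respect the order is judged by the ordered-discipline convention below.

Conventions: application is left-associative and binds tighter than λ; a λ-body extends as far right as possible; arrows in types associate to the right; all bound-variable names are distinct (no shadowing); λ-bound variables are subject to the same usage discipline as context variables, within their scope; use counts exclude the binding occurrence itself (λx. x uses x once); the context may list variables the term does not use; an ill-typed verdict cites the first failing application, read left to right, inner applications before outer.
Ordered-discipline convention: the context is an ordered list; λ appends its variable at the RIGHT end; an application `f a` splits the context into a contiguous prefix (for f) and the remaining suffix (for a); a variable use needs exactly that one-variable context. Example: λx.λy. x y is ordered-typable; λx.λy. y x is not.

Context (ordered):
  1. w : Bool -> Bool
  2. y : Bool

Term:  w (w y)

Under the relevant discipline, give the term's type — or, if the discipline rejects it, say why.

term : Bool
usage: w: 2; y: 1
order of uses: w, w, y
typing: the term checks, with type Bool
all disciplines: ordered ✗; linear ✗; affine ✗; relevant ✓; unrestricted ✓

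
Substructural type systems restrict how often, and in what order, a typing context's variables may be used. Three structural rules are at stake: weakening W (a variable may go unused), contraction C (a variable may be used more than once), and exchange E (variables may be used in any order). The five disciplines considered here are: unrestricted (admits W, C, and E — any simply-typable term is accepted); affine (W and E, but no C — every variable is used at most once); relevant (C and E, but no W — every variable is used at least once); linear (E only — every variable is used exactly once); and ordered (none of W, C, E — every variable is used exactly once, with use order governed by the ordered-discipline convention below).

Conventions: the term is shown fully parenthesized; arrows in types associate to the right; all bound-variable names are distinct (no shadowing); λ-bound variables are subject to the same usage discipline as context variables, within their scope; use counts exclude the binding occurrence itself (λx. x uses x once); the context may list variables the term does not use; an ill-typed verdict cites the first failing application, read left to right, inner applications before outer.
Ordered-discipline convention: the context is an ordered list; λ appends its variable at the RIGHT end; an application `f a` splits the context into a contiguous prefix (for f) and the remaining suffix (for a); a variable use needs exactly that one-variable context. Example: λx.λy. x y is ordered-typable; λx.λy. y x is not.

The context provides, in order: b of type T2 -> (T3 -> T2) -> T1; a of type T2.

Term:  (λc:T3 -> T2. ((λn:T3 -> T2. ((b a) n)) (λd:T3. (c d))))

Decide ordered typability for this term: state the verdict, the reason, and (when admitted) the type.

yes — one use each (b, a, c, n, d); ordered split holds; term : (T3 -> T2) -> T1
use counts: b: 1×; a: 1×; c (λ-bound): 1×; n (λ-bound): 1×; d (λ-bound): 1×
order of uses: b, a, n, c, d
typing: ✓ — (T3 -> T2) -> T1
per-discipline verdicts: ordered ✓; linear ✓; affine ✓; relevant ✓; unrestricted ✓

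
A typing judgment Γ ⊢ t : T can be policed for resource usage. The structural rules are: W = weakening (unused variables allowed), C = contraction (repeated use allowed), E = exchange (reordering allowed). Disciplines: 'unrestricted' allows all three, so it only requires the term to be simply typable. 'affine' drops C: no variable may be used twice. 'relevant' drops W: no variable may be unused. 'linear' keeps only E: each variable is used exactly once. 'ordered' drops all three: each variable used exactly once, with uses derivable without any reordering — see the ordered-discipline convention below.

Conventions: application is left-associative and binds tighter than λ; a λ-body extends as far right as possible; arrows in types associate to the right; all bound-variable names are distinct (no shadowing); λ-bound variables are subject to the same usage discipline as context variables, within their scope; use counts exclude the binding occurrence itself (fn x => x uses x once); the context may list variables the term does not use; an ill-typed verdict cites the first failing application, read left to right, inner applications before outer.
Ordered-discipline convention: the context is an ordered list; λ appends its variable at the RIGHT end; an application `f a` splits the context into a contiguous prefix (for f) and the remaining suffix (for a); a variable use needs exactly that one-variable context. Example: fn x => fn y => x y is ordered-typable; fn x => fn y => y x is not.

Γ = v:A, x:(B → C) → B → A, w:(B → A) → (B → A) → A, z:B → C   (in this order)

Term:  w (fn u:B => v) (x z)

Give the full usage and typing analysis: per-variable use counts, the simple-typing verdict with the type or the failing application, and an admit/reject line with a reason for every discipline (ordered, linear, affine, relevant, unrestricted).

counts: v ×1, x ×1, w ×1, z ×1, u [bound] ×0
uses in reading order: w, v, x, z
typing: well-typed at A
ordered ✗ (u left unused)
linear ✗ (u left unused)
affine ✓ (no duplicate uses among v, x, w, z, u)
relevant ✗ (u left unused)
unrestricted ✓ (type-checks (A) and nothing is barred)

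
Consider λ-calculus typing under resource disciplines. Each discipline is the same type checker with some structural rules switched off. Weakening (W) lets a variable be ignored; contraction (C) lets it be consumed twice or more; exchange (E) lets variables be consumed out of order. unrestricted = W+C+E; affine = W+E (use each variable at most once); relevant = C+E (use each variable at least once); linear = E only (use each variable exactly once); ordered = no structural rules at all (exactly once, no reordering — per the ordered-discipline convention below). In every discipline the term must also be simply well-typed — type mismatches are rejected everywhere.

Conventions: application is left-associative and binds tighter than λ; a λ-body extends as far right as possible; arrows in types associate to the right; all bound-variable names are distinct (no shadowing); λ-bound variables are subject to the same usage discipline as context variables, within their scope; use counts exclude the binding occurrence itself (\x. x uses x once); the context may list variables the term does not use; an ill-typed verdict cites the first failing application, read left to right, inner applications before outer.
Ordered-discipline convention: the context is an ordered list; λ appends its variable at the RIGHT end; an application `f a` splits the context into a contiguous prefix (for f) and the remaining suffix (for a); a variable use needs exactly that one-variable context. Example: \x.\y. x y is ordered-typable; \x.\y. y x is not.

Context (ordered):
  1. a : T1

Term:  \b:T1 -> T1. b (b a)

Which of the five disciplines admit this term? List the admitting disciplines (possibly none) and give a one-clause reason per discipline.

admitted by: relevant, unrestricted
usage: a: 1×, b (λ-bound): 2×
uses in reading order: b, b, a
typing: well-typed at (T1 -> T1) -> T1
ordered: ✗ — uses contraction: b ×2
linear: ✗ — uses contraction: b ×2
affine: ✗ — uses contraction: b ×2
relevant: ✓ — none of a, b goes unused
unrestricted: ✓ — simply typable at (T1 -> T1) -> T1; W, C, E all held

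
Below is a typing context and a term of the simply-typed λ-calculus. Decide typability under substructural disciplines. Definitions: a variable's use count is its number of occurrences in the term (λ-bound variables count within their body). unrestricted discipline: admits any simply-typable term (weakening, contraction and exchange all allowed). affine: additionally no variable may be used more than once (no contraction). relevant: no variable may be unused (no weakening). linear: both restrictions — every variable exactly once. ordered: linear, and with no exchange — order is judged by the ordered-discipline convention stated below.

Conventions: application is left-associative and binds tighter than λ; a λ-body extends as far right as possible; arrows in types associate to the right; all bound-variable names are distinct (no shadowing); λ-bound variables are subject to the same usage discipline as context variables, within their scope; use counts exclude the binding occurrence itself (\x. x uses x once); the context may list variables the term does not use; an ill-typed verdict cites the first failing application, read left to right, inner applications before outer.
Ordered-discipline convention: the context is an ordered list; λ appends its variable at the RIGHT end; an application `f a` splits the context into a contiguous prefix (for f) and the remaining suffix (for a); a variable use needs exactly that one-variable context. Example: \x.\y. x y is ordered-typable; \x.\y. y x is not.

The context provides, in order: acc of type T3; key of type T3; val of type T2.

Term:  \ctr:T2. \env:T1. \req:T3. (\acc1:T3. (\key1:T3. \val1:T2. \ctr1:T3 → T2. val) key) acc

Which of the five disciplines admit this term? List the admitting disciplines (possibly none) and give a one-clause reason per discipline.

admitted by: affine, unrestricted
usage: acc: 1, key: 1, val: 1, ctr (λ-bound): 0, env (λ-bound): 0, req (λ-bound): 0, acc1 (λ-bound): 0, key1 (λ-bound): 0, val1 (λ-bound): 0, ctr1 (λ-bound): 0
uses in reading order: val, key, acc
typing: well-typed — term : T2 → T1 → T3 → T2 → (T3 → T2) → T2
ordered: ✗ — needs weakening: ctr, env, req, acc1, key1, val1, ctr1 unused
linear: ✗ — needs weakening: ctr, env, req, acc1, key1, val1, ctr1 unused
affine: ✓ — acc, key, val, ctr, env, req, acc1, key1, val1, ctr1: no repeats, contraction unneeded
relevant: ✗ — needs weakening: ctr, env, req, acc1, key1, val1, ctr1 unused
unrestricted: ✓ — typability at T2 → T1 → T3 → T2 → (T3 → T2) → T2 is all that's needed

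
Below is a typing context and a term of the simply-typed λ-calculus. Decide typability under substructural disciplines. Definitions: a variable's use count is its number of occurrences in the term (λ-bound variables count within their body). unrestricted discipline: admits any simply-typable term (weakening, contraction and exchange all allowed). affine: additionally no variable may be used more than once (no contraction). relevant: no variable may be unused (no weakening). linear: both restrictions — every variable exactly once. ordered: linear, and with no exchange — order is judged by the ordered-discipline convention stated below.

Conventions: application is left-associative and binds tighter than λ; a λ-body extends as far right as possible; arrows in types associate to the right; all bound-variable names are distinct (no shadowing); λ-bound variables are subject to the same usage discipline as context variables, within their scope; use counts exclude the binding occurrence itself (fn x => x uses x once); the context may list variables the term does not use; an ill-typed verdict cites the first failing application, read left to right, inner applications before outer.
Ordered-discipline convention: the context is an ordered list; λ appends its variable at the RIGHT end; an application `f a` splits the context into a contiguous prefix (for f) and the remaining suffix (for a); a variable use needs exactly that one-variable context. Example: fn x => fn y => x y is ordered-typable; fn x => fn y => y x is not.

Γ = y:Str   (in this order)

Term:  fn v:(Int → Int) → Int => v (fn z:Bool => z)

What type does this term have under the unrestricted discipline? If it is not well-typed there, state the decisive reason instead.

not well-typed under unrestricted — fails simple typing
variable uses: y=0, v [bound]=1, z [bound]=1
order of uses: v, z
typing: ill-typed: an application expects Int → Int but receives Bool → Bool
all disciplines: ordered ✗ | linear ✗ | affine ✗ | relevant ✗ | unrestricted ✗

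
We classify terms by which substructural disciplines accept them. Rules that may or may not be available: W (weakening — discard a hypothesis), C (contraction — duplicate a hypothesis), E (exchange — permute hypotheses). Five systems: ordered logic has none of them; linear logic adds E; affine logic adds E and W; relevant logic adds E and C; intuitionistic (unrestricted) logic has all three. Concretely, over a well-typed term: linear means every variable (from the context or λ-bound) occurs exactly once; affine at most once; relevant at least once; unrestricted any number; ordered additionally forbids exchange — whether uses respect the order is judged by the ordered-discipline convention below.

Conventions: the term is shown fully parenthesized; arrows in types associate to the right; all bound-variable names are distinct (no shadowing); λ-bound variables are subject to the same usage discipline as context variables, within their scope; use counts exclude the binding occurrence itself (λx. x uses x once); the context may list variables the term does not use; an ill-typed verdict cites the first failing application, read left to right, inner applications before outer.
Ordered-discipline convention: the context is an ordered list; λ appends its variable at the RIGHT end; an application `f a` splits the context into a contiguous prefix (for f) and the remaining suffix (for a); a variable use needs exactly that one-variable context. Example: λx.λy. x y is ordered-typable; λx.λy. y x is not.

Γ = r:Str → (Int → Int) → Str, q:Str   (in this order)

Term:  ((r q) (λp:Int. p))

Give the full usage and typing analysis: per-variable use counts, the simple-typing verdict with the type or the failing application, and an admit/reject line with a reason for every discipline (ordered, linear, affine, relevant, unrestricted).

counts: r=1; q=1; p (λ-bound)=1
left-to-right use order: r, q, p
typing: the term checks, with type Str
ordered: ✓, single-use (r, q, p), ordered derivation ok
linear: ✓, r, q, p: one use apiece
affine: ✓, none of r, q, p used more than once
relevant: ✓, none of r, q, p goes unused
unrestricted: ✓, type-checks (Str) and nothing is barred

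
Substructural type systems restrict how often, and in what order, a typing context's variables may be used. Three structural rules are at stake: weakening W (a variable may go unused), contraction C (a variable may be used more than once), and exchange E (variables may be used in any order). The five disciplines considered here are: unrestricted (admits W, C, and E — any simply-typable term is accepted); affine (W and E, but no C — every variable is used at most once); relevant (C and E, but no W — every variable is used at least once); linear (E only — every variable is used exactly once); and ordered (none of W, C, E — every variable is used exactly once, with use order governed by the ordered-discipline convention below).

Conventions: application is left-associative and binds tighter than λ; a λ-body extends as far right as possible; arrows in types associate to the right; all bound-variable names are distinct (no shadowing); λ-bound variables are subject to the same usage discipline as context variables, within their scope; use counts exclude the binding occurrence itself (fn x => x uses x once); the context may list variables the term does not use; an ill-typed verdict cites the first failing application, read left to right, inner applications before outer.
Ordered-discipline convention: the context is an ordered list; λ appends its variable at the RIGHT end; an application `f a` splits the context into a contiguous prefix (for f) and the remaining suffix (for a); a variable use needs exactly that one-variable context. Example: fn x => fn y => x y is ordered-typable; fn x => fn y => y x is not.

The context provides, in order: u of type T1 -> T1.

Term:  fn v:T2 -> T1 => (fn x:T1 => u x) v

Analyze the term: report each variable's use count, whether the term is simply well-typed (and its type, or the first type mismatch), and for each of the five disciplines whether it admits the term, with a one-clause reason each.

usage: u: 1×; v (bound): 1×; x (bound): 1×
left-to-right use order: u, x, v
typing: ill-typed: an argument T2 -> T1 mismatches the expected T1
ordered: ✗, the type mismatch rejects it
linear: ✗, not simply typable
affine: ✗, fails simple typing
relevant: ✗, a type mismatch blocks all five
unrestricted: ✗, the type mismatch rejects it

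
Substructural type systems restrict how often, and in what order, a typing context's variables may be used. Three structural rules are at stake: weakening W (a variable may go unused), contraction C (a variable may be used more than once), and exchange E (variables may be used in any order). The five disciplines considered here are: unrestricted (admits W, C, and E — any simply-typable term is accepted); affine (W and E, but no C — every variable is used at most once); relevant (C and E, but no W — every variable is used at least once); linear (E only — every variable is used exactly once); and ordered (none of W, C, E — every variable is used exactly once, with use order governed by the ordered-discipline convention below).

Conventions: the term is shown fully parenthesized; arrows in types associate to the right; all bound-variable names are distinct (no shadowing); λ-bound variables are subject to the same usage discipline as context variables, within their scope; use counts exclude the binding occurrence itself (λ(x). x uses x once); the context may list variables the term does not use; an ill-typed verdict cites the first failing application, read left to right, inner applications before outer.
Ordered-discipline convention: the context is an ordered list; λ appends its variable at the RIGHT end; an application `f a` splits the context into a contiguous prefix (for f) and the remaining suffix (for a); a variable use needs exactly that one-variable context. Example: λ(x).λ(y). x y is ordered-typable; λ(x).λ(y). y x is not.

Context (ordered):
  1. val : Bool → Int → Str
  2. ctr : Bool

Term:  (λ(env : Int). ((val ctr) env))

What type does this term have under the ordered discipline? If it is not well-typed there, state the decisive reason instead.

term : Int → Str
usage: val ×1; ctr ×1; env [bound] ×1
left-to-right use order: val, ctr, env
typing: the term checks, with type Int → Str
all disciplines: ordered ✓ | linear ✓ | affine ✓ | relevant ✓ | unrestricted ✓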